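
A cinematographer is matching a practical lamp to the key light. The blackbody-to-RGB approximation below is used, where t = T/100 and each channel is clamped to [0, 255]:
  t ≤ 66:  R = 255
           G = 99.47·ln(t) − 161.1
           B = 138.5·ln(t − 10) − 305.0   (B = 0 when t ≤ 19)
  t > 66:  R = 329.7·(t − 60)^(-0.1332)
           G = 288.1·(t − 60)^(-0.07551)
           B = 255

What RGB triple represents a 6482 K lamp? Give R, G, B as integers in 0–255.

R=255, G=254, B=250

t = 6482/100 = 64.82; the t ≤ 66 branch applies.
R = 255 by definition for t ≤ 66.
G = 99.47·ln 64.82 − 161.1 = 99.47·4.1716 − 161.1 = 253.850.
B = 138.5·ln(64.82 − 10) − 305.0 = 138.5·ln 54.82 − 305.0 = 138.5·4.0041 − 305.0 = 249.562.
Rounded: (255, 254, 250).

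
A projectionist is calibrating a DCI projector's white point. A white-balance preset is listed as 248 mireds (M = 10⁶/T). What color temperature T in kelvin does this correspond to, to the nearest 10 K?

4030 K

T = 10⁶ / 248 = 4032.26 K → 4030 K.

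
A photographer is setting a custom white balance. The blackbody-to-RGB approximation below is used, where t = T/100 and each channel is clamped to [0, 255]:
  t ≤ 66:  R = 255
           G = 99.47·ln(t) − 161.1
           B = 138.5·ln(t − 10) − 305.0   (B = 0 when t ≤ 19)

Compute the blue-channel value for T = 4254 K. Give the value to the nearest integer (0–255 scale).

t = 4254/100 = 42.54; the t ≤ 66 branch applies.
B = 138.5·ln(42.54 − 10) − 305.0 = 138.5·ln 32.54 − 305.0 = 138.5·3.4825 − 305.0 = 177.322.
Rounded: 177.

177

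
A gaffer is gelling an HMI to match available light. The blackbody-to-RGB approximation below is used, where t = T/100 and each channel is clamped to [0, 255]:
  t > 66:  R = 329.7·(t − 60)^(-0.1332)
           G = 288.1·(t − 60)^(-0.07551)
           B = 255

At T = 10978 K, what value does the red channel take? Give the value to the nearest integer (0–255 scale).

196

t = 10978/100 = 109.78; the t > 66 branch applies.
R = 329.7·(109.78 − 60)^(-0.1332) = 329.7·49.78^(-0.1332) = 329.7·0.59423 = 195.917.
Rounded: 196.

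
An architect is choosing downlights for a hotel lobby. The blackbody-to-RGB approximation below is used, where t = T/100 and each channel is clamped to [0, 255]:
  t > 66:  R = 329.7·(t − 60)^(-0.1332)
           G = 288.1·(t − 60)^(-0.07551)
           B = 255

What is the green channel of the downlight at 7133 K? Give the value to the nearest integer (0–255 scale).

t = 7133/100 = 71.33; the t > 66 branch applies.
G = 288.1·(71.33 − 60)^(-0.07551) = 288.1·11.33^(-0.07551) = 288.1·0.83252 = 239.849.
Rounded: 240.

240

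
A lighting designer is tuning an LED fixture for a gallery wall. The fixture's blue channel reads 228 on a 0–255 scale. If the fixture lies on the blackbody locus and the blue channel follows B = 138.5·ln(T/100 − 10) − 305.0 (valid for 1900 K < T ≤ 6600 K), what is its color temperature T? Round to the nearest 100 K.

5700 K

ln(t − 10) = (228 + 305.0) / 138.5 = 3.8484.
t − 10 = e^3.8484 = 46.917, so t = 56.917.
T = 100·t = 5692 K → 5700 K to the nearest 100 K.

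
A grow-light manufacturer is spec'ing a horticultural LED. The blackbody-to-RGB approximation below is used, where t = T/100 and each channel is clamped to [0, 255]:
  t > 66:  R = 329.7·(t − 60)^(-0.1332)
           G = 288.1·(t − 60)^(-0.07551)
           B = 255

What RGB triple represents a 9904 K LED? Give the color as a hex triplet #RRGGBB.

t = 9904/100 = 99.04; the t > 66 branch applies.
R = 329.7·(99.04 − 60)^(-0.1332) = 329.7·39.04^(-0.1332) = 329.7·0.61378 = 202.362.
G = 288.1·(99.04 − 60)^(-0.07551) = 288.1·39.04^(-0.07551) = 288.1·0.75827 = 218.458.
B = 255 by definition for t > 66.
Rounded: (202, 218, 255).
In hex: #CADAFF.

#CADAFF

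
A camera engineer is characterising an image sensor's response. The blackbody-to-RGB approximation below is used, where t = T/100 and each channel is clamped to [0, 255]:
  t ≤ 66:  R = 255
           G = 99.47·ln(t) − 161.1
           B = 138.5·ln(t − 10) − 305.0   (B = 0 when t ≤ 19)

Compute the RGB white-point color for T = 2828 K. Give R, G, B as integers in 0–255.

t = 2828/100 = 28.28; the t ≤ 66 branch applies.
R = 255 by definition for t ≤ 66.
G = 99.47·ln 28.28 − 161.1 = 99.47·3.3422 − 161.1 = 171.344.
B = 138.5·ln(28.28 − 10) − 305.0 = 138.5·ln 18.28 − 305.0 = 138.5·2.9058 − 305.0 = 97.454.
Rounded: (255, 171, 97).

R=255, G=171, B=97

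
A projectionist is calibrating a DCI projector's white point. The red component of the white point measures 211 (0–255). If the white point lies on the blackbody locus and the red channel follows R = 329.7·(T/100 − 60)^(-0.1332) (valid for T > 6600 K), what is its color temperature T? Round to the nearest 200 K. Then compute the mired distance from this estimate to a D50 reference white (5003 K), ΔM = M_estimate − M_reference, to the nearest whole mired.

-86 mireds

(t − 60)^(-0.1332) = 211/329.7 = 0.63998.
t − 60 = 0.63998^(1/-0.1332) = 0.63998^(-7.508) = 28.525, so t = 88.525.
T = 100·t = 8853 K → 8800 K to the nearest 200 K.
M_estimate = 10⁶/8800 = 113.64; M_reference = 10⁶/5003 = 199.88.
ΔM = 113.64 − 199.88 = -86.24 → -86 mireds.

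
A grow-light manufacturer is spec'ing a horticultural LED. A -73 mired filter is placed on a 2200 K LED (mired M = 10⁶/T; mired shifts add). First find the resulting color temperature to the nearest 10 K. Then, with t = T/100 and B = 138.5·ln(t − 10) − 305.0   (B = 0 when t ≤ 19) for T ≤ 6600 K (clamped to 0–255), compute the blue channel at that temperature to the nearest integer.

M_in = 10⁶/2200 = 454.55; M_out = 454.55 + (-73) = 381.55.
T_out = 10⁶/381.55 = 2620.9 K → 2620 K; t = 26.2.
B = 138.5·ln(26.2 − 10) − 305.0 = 138.5·ln 16.2 − 305.0 = 138.5·2.7850 − 305.0 = 80.724.
Rounded: 81.

81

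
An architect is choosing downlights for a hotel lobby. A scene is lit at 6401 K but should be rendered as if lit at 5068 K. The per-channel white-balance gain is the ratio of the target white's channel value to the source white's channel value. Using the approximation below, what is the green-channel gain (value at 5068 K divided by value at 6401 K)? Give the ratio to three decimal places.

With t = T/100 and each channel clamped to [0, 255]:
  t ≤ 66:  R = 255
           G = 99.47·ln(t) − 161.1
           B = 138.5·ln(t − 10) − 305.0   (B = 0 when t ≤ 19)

0.908

At 6401 K (t = 64.01):
  G = 99.47·ln 64.01 − 161.1 = 99.47·4.1590 − 161.1 = 252.600.
At 5068 K (t = 50.68):
  G = 99.47·ln 50.68 − 161.1 = 99.47·3.9255 − 161.1 = 229.373.
Gain = 229.373 / 252.600 = 0.9080 → 0.908.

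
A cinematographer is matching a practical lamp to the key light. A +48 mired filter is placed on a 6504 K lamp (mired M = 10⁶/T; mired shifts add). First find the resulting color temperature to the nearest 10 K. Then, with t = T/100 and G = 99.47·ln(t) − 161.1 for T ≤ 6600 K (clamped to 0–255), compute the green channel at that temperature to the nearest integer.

M_in = 10⁶/6504 = 153.75; M_out = 153.75 + (+48) = 201.75.
T_out = 10⁶/201.75 = 4956.6 K → 4960 K; t = 49.6.
G = 99.47·ln 49.6 − 161.1 = 99.47·3.9040 − 161.1 = 227.230.
Rounded: 227.

227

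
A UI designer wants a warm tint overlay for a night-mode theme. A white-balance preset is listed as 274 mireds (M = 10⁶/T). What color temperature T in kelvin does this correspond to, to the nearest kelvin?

3650 K

T = 10⁶ / 274 = 3649.64 K → 3650 K.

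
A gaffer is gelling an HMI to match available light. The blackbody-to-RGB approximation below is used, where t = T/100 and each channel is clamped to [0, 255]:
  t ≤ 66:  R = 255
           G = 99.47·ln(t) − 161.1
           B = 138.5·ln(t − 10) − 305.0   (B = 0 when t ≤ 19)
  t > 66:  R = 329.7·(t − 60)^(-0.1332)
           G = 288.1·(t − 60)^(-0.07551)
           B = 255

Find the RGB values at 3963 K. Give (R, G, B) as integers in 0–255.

(255, 205, 164)

t = 3963/100 = 39.63; the t ≤ 66 branch applies.
R = 255 by definition for t ≤ 66.
G = 99.47·ln 39.63 − 161.1 = 99.47·3.6796 − 161.1 = 204.908.
B = 138.5·ln(39.63 − 10) − 305.0 = 138.5·ln 29.63 − 305.0 = 138.5·3.3888 − 305.0 = 164.347.
Rounded: (255, 205, 164).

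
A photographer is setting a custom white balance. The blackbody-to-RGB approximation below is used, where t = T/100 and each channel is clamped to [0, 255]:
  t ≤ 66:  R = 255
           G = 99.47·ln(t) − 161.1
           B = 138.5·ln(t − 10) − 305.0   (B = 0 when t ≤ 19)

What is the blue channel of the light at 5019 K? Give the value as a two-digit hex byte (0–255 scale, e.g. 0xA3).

0xCF

t = 5019/100 = 50.19; the t ≤ 66 branch applies.
B = 138.5·ln(50.19 − 10) − 305.0 = 138.5·ln 40.19 − 305.0 = 138.5·3.6936 − 305.0 = 206.566.
Rounded: 207; in hex, 0xCF.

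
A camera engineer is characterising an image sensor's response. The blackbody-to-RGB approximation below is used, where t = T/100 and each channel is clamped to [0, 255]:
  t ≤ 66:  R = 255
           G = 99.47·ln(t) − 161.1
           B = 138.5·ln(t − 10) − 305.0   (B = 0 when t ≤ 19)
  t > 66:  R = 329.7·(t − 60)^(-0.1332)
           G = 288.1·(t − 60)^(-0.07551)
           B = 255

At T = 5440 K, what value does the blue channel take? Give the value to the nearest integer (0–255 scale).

t = 5440/100 = 54.4; the t ≤ 66 branch applies.
B = 138.5·ln(54.4 − 10) − 305.0 = 138.5·ln 44.4 − 305.0 = 138.5·3.7932 − 305.0 = 220.364.
Rounded: 220.

220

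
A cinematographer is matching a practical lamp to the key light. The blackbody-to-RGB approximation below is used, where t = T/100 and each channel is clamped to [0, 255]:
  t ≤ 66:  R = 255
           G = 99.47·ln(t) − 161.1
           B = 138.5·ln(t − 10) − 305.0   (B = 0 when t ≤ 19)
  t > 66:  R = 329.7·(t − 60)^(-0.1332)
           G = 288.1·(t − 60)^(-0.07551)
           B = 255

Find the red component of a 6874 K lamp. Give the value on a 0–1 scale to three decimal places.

0.969

t = 6874/100 = 68.74; the t > 66 branch applies.
R = 329.7·(68.74 − 60)^(-0.1332) = 329.7·8.74^(-0.1332) = 329.7·0.74919 = 247.007.
On a 0–1 scale: 247.007/255 = 0.9687 → 0.969.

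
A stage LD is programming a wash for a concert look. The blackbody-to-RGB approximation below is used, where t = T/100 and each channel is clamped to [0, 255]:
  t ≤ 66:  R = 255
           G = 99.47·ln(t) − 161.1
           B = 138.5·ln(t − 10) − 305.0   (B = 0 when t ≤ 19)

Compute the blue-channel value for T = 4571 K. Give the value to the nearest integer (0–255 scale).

190

t = 4571/100 = 45.71; the t ≤ 66 branch applies.
B = 138.5·ln(45.71 − 10) − 305.0 = 138.5·ln 35.71 − 305.0 = 138.5·3.5754 − 305.0 = 190.197.
Rounded: 190.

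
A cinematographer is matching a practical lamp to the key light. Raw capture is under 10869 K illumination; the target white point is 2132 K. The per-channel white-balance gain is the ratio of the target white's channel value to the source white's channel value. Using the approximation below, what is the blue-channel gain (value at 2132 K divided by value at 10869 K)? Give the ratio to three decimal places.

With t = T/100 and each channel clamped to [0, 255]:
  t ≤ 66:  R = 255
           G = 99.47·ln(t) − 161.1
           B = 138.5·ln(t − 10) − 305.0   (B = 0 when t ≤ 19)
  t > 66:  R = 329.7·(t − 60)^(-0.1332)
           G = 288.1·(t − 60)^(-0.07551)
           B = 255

At 10869 K (t = 108.69):
  B = 255 by definition for t > 66.
At 2132 K (t = 21.32):
  B = 138.5·ln(21.32 − 10) − 305.0 = 138.5·ln 11.32 − 305.0 = 138.5·2.4266 − 305.0 = 31.080.
Gain = 31.080 / 255.000 = 0.1219 → 0.122.

0.122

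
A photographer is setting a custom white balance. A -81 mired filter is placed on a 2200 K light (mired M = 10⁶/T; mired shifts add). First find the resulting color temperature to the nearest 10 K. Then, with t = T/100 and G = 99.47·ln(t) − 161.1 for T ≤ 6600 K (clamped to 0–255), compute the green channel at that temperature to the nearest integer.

M_in = 10⁶/2200 = 454.55; M_out = 454.55 + (-81) = 373.55.
T_out = 10⁶/373.55 = 2677.1 K → 2680 K; t = 26.8.
G = 99.47·ln 26.8 − 161.1 = 99.47·3.2884 − 161.1 = 165.997.
Rounded: 166.

166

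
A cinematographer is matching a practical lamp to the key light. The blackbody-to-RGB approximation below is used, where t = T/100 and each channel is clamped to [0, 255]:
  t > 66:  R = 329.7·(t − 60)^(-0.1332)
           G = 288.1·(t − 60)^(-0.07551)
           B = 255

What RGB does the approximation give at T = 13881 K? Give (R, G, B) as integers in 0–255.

t = 13881/100 = 138.81; the t > 66 branch applies.
R = 329.7·(138.81 − 60)^(-0.1332) = 329.7·78.81^(-0.1332) = 329.7·0.55895 = 184.287.
G = 288.1·(138.81 − 60)^(-0.07551) = 288.1·78.81^(-0.07551) = 288.1·0.71910 = 207.173.
B = 255 by definition for t > 66.
Rounded: (184, 207, 255).

(184, 207, 255)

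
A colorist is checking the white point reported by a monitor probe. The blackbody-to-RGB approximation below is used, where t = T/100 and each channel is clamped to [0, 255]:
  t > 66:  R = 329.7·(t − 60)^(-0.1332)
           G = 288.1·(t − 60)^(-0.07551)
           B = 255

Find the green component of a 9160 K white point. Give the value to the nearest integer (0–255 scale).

222

t = 9160/100 = 91.6; the t > 66 branch applies.
G = 288.1·(91.6 − 60)^(-0.07551) = 288.1·31.6^(-0.07551) = 288.1·0.77048 = 221.974.
Rounded: 222.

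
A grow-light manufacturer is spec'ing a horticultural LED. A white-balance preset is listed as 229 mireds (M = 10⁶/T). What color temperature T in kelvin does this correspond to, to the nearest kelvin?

T = 10⁶ / 229 = 4366.81 K → 4367 K.

4367 K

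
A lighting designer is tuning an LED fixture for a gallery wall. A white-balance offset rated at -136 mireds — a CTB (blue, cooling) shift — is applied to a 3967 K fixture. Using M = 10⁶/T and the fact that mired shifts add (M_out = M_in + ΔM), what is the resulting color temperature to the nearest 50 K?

8600 K

M_in = 10⁶/3967 = 252.08 mireds.
M_out = 252.08 + (-136) = 116.08 mireds.
T_out = 10⁶/116.08 = 8614.8 K → 8600 K.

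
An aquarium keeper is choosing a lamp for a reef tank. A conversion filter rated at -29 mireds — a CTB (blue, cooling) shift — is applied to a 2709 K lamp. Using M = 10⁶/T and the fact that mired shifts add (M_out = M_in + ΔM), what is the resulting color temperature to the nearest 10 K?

2940 K

M_in = 10⁶/2709 = 369.14 mireds.
M_out = 369.14 + (-29) = 340.14 mireds.
T_out = 10⁶/340.14 = 2940.0 K → 2940 K.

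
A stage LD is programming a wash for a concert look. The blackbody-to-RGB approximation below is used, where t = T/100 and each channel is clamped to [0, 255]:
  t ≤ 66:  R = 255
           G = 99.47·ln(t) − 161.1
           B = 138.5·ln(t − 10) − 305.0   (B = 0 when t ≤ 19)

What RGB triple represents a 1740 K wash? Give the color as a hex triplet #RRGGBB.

t = 1740/100 = 17.4; the t ≤ 66 branch applies.
R = 255 by definition for t ≤ 66.
G = 99.47·ln 17.4 − 161.1 = 99.47·2.8565 − 161.1 = 123.033.
t = 17.4 ≤ 19, so B = 0.
Rounded: (255, 123, 0).
In hex: #FF7B00.

#FF7B00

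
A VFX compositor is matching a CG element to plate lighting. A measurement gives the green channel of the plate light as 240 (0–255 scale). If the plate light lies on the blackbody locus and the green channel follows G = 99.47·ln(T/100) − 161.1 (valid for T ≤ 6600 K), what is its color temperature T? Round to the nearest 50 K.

ln t = (240 + 161.1) / 99.47 = 4.0324.
t = e^4.0324 = 56.394.
T = 100·t = 5639 K → 5650 K to the nearest 50 K.

5650 K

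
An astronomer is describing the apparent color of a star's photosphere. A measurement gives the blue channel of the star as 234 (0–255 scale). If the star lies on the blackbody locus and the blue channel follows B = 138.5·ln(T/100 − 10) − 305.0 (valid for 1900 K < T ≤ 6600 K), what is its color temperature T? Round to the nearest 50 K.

ln(t − 10) = (234 + 305.0) / 138.5 = 3.8917.
t − 10 = e^3.8917 = 48.994, so t = 58.994.
T = 100·t = 5899 K → 5900 K to the nearest 50 K.

5900 K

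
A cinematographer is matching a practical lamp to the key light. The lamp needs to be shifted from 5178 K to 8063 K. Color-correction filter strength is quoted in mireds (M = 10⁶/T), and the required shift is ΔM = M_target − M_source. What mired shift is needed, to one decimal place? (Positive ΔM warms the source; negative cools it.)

-69.1 mireds

M_source = 10⁶/5178 = 193.125; M_target = 10⁶/8063 = 124.023.
ΔM = 124.023 − 193.125 = -69.101 → -69.1 mireds, a cooling shift.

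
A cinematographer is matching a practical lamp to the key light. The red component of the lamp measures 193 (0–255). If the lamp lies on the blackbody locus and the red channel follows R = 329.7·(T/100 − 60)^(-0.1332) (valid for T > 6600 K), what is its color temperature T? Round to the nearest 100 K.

(t − 60)^(-0.1332) = 193/329.7 = 0.58538.
t − 60 = 0.58538^(1/-0.1332) = 0.58538^(-7.508) = 55.713, so t = 115.713.
T = 100·t = 11571 K → 11600 K to the nearest 100 K.

11600 K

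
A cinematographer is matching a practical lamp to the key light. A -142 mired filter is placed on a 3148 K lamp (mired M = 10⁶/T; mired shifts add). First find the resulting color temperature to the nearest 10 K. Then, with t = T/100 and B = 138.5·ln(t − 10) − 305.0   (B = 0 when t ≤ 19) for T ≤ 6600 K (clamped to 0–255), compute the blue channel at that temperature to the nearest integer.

M_in = 10⁶/3148 = 317.66; M_out = 317.66 + (-142) = 175.66.
T_out = 10⁶/175.66 = 5692.8 K → 5690 K; t = 56.9.
B = 138.5·ln(56.9 − 10) − 305.0 = 138.5·ln 46.9 − 305.0 = 138.5·3.8480 − 305.0 = 227.950.
Rounded: 228.

228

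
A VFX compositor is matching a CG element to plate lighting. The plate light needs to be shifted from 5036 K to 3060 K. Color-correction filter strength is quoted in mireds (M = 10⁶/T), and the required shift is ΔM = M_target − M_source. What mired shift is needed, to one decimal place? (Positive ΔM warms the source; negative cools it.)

M_source = 10⁶/5036 = 198.570; M_target = 10⁶/3060 = 326.797.
ΔM = 326.797 − 198.570 = 128.227 → +128.2 mireds, a warming shift.

+128.2 mireds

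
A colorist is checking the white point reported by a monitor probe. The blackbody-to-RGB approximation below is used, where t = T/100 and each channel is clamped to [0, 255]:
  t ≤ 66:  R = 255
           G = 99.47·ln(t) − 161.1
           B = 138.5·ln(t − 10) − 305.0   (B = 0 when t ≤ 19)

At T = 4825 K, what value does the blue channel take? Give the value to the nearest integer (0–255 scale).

200

t = 4825/100 = 48.25; the t ≤ 66 branch applies.
B = 138.5·ln(48.25 − 10) − 305.0 = 138.5·ln 38.25 − 305.0 = 138.5·3.6441 − 305.0 = 199.714.
Rounded: 200.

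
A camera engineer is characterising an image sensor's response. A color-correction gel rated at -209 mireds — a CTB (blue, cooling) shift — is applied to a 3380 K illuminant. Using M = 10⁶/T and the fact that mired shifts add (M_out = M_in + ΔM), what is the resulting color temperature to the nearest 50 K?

M_in = 10⁶/3380 = 295.86 mireds.
M_out = 295.86 + (-209) = 86.86 mireds.
T_out = 10⁶/86.86 = 11513.0 K → 11500 K.

11500 K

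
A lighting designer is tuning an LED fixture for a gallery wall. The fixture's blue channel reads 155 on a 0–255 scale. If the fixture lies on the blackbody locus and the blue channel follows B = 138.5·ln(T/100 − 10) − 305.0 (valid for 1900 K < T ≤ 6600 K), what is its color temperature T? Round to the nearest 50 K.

ln(t − 10) = (155 + 305.0) / 138.5 = 3.3213.
t − 10 = e^3.3213 = 27.696, so t = 37.696.
T = 100·t = 3770 K → 3750 K to the nearest 50 K.

3750 K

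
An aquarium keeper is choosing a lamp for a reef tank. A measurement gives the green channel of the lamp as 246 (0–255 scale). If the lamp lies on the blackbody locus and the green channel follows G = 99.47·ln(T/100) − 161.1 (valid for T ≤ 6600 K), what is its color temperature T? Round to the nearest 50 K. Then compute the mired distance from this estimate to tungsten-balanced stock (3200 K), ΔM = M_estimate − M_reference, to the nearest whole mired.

-146 mireds

ln t = (246 + 161.1) / 99.47 = 4.0927.
t = e^4.0927 = 59.901.
T = 100·t = 5990 K → 6000 K to the nearest 50 K.
M_estimate = 10⁶/6000 = 166.67; M_reference = 10⁶/3200 = 312.50.
ΔM = 166.67 − 312.50 = -145.83 → -146 mireds.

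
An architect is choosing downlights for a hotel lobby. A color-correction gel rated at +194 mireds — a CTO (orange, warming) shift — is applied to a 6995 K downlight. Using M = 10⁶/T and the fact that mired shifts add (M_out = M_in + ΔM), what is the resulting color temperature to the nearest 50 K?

2950 K

M_in = 10⁶/6995 = 142.96 mireds.
M_out = 142.96 + (+194) = 336.96 mireds.
T_out = 10⁶/336.96 = 2967.7 K → 2950 K.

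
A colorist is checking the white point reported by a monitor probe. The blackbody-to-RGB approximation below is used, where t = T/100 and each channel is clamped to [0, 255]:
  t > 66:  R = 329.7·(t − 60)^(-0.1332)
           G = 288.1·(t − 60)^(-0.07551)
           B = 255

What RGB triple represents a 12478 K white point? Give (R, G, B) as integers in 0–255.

(189, 210, 255)

t = 12478/100 = 124.78; the t > 66 branch applies.
R = 329.7·(124.78 − 60)^(-0.1332) = 329.7·64.78^(-0.1332) = 329.7·0.57374 = 189.162.
G = 288.1·(124.78 − 60)^(-0.07551) = 288.1·64.78^(-0.07551) = 288.1·0.72982 = 210.262.
B = 255 by definition for t > 66.
Rounded: (189, 210, 255).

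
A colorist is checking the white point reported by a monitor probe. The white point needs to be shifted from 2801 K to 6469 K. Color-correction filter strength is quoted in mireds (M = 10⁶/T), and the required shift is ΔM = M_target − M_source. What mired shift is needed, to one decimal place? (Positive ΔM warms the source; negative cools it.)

M_source = 10⁶/2801 = 357.015; M_target = 10⁶/6469 = 154.583.
ΔM = 154.583 − 357.015 = -202.432 → -202.4 mireds, a cooling shift.

-202.4 mireds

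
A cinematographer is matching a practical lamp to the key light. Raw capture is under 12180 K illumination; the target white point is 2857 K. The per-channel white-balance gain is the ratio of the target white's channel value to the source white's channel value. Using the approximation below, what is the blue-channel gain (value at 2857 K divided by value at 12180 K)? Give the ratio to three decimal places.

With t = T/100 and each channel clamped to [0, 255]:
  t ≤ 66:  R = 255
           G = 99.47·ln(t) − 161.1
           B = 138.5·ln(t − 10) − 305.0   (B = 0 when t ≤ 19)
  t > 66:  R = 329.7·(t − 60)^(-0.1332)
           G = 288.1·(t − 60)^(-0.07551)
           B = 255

At 12180 K (t = 121.8):
  B = 255 by definition for t > 66.
At 2857 K (t = 28.57):
  B = 138.5·ln(28.57 − 10) − 305.0 = 138.5·ln 18.57 − 305.0 = 138.5·2.9215 − 305.0 = 99.634.
Gain = 99.634 / 255.000 = 0.3907 → 0.391.

0.391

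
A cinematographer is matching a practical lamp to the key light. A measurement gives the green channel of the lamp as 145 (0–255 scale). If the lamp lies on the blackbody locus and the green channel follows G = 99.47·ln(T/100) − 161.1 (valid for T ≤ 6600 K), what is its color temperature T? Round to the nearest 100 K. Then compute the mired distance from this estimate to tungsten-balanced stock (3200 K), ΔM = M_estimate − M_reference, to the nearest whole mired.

+142 mireds

ln t = (145 + 161.1) / 99.47 = 3.0773.
t = e^3.0773 = 21.700.
T = 100·t = 2170 K → 2200 K to the nearest 100 K.
M_estimate = 10⁶/2200 = 454.55; M_reference = 10⁶/3200 = 312.50.
ΔM = 454.55 − 312.50 = 142.05 → +142 mireds.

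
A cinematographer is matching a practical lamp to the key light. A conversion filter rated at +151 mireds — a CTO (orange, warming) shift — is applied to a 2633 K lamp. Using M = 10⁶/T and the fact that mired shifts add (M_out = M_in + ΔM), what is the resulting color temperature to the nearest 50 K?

M_in = 10⁶/2633 = 379.79 mireds.
M_out = 379.79 + (+151) = 530.79 mireds.
T_out = 10⁶/530.79 = 1884.0 K → 1900 K.

1900 K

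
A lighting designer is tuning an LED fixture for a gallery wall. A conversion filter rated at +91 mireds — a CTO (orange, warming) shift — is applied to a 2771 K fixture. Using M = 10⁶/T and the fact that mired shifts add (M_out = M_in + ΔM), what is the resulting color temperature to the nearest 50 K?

M_in = 10⁶/2771 = 360.88 mireds.
M_out = 360.88 + (+91) = 451.88 mireds.
T_out = 10⁶/451.88 = 2213.0 K → 2200 K.

2200 K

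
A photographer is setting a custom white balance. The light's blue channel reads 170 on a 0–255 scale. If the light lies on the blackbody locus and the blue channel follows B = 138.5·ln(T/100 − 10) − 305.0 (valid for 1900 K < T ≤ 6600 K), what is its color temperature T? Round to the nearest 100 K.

ln(t − 10) = (170 + 305.0) / 138.5 = 3.4296.
t − 10 = e^3.4296 = 30.864, so t = 40.864.
T = 100·t = 4086 K → 4100 K to the nearest 100 K.

4100 K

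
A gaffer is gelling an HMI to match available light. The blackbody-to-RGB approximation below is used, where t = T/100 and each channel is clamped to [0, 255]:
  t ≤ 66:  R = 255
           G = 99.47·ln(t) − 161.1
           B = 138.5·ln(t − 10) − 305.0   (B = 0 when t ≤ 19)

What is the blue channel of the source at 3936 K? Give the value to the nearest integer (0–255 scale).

163

t = 3936/100 = 39.36; the t ≤ 66 branch applies.
B = 138.5·ln(39.36 − 10) − 305.0 = 138.5·ln 29.36 − 305.0 = 138.5·3.3796 − 305.0 = 163.079.
Rounded: 163.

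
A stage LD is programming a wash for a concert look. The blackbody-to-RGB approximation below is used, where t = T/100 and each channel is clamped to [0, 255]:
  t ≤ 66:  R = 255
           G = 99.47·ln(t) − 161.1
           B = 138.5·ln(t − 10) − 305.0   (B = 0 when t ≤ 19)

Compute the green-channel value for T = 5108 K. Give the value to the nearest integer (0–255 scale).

230

t = 5108/100 = 51.08; the t ≤ 66 branch applies.
G = 99.47·ln 51.08 − 161.1 = 99.47·3.9334 − 161.1 = 230.155.
Rounded: 230.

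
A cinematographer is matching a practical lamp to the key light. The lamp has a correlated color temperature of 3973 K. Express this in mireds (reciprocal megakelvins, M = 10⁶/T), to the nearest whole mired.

M = 10⁶ / 3973 = 251.699 → 252 mireds.

252 mireds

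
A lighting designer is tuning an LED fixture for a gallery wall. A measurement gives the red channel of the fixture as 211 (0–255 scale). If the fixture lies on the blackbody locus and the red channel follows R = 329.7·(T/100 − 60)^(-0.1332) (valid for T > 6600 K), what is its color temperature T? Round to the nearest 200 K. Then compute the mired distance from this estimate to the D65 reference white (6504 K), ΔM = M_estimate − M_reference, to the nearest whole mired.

(t − 60)^(-0.1332) = 211/329.7 = 0.63998.
t − 60 = 0.63998^(1/-0.1332) = 0.63998^(-7.508) = 28.525, so t = 88.525.
T = 100·t = 8853 K → 8800 K to the nearest 200 K.
M_estimate = 10⁶/8800 = 113.64; M_reference = 10⁶/6504 = 153.75.
ΔM = 113.64 − 153.75 = -40.12 → -40 mireds.

-40 mireds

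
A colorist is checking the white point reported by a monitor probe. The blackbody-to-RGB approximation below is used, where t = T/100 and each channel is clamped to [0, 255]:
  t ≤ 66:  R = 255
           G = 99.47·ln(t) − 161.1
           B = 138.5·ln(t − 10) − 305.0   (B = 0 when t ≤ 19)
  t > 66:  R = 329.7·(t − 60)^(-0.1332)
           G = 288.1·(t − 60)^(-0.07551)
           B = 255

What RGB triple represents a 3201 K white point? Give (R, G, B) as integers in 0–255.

t = 3201/100 = 32.01; the t ≤ 66 branch applies.
R = 255 by definition for t ≤ 66.
G = 99.47·ln 32.01 − 161.1 = 99.47·3.4660 − 161.1 = 183.668.
B = 138.5·ln(32.01 − 10) − 305.0 = 138.5·ln 22.01 − 305.0 = 138.5·3.0915 − 305.0 = 123.172.
Rounded: (255, 184, 123).

(255, 184, 123)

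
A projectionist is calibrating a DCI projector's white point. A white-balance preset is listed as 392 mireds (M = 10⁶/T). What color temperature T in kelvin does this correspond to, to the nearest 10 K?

T = 10⁶ / 392 = 2551.02 K → 2550 K.

2550 K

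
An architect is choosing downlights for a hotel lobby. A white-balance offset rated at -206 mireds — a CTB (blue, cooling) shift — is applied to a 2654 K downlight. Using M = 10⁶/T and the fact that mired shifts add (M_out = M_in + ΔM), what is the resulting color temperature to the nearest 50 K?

M_in = 10⁶/2654 = 376.79 mireds.
M_out = 376.79 + (-206) = 170.79 mireds.
T_out = 10⁶/170.79 = 5855.2 K → 5850 K.

5850 K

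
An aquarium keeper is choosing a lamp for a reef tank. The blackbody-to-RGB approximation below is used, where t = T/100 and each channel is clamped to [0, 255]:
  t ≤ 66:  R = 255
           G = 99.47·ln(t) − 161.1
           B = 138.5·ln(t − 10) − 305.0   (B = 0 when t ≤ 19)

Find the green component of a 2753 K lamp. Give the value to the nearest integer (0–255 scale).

169

t = 2753/100 = 27.53; the t ≤ 66 branch applies.
G = 99.47·ln 27.53 − 161.1 = 99.47·3.3153 − 161.1 = 168.671.
Rounded: 169.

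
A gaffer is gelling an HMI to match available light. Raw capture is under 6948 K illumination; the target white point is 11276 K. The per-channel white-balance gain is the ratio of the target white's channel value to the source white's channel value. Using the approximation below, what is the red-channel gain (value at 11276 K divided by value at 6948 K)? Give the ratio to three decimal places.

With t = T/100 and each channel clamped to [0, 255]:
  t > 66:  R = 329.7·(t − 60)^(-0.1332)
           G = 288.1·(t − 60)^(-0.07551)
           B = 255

0.796

At 6948 K (t = 69.48):
  R = 329.7·(69.48 − 60)^(-0.1332) = 329.7·9.48^(-0.1332) = 329.7·0.74112 = 244.348.
At 11276 K (t = 112.76):
  R = 329.7·(112.76 − 60)^(-0.1332) = 329.7·52.76^(-0.1332) = 329.7·0.58964 = 194.405.
Gain = 194.405 / 244.348 = 0.7956 → 0.796.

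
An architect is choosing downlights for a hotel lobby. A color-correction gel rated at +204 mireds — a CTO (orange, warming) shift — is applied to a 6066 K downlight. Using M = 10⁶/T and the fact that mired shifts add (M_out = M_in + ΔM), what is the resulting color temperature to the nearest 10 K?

2710 K

M_in = 10⁶/6066 = 164.85 mireds.
M_out = 164.85 + (+204) = 368.85 mireds.
T_out = 10⁶/368.85 = 2711.1 K → 2710 K.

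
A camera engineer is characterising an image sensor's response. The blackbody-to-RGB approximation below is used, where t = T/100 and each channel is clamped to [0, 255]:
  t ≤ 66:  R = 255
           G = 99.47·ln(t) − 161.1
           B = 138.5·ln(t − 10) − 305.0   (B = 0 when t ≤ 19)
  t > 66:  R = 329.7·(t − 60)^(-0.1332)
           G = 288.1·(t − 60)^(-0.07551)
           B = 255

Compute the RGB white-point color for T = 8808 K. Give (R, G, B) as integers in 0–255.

t = 8808/100 = 88.08; the t > 66 branch applies.
R = 329.7·(88.08 − 60)^(-0.1332) = 329.7·28.08^(-0.1332) = 329.7·0.64132 = 211.443.
G = 288.1·(88.08 − 60)^(-0.07551) = 288.1·28.08^(-0.07551) = 288.1·0.77738 = 223.962.
B = 255 by definition for t > 66.
Rounded: (211, 224, 255).

(211, 224, 255)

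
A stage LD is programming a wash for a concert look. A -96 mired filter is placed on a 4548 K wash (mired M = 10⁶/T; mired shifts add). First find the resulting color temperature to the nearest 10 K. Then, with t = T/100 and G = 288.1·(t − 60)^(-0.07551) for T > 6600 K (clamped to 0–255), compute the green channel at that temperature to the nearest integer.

229

M_in = 10⁶/4548 = 219.88; M_out = 219.88 + (-96) = 123.88.
T_out = 10⁶/123.88 = 8072.5 K → 8070 K; t = 80.7.
G = 288.1·(80.7 − 60)^(-0.07551) = 288.1·20.7^(-0.07551) = 288.1·0.79548 = 229.179.
Rounded: 229.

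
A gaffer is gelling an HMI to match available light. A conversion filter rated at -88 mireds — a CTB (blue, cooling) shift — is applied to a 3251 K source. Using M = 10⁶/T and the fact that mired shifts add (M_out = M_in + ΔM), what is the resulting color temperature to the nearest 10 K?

4550 K

M_in = 10⁶/3251 = 307.60 mireds.
M_out = 307.60 + (-88) = 219.60 mireds.
T_out = 10⁶/219.60 = 4553.8 K → 4550 K.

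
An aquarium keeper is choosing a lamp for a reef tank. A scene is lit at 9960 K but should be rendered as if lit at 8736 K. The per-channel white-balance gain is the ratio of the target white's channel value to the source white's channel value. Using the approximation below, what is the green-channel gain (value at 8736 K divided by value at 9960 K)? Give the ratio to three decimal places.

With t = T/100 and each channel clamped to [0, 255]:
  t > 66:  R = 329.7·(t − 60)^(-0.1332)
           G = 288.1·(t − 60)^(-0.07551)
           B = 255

1.028

At 9960 K (t = 99.6):
  G = 288.1·(99.6 − 60)^(-0.07551) = 288.1·39.6^(-0.07551) = 288.1·0.75746 = 218.223.
At 8736 K (t = 87.36):
  G = 288.1·(87.36 − 60)^(-0.07551) = 288.1·27.36^(-0.07551) = 288.1·0.77890 = 224.402.
Gain = 224.402 / 218.223 = 1.0283 → 1.028.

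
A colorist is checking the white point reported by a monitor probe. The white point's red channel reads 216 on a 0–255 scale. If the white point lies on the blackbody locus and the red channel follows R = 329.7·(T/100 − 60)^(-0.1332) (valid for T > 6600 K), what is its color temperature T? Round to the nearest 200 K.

8400 K

(t − 60)^(-0.1332) = 216/329.7 = 0.65514.
t − 60 = 0.65514^(1/-0.1332) = 0.65514^(-7.508) = 23.926, so t = 83.926.
T = 100·t = 8393 K → 8400 K to the nearest 200 K.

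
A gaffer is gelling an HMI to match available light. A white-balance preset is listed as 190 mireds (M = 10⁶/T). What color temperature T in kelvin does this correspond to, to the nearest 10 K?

5260 K

T = 10⁶ / 190 = 5263.16 K → 5260 K.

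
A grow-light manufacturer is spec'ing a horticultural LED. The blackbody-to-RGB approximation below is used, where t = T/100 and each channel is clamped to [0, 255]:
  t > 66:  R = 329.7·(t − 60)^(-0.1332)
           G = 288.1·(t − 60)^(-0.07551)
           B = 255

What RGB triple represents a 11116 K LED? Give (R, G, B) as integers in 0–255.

(195, 214, 255)

t = 11116/100 = 111.16; the t > 66 branch applies.
R = 329.7·(111.16 − 60)^(-0.1332) = 329.7·51.16^(-0.1332) = 329.7·0.59207 = 195.204.
G = 288.1·(111.16 − 60)^(-0.07551) = 288.1·51.16^(-0.07551) = 288.1·0.74295 = 214.043.
B = 255 by definition for t > 66.
Rounded: (195, 214, 255).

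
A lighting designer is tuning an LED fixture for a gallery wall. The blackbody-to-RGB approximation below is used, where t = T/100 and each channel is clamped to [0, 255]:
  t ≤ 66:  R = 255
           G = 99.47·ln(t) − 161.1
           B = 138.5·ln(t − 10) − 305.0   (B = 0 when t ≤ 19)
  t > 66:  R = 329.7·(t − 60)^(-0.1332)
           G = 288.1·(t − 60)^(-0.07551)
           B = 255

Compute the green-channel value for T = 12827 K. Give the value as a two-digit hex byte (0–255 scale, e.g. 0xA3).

0xD1

t = 12827/100 = 128.27; the t > 66 branch applies.
G = 288.1·(128.27 − 60)^(-0.07551) = 288.1·68.27^(-0.07551) = 288.1·0.72694 = 209.431.
Rounded: 209; in hex, 0xD1.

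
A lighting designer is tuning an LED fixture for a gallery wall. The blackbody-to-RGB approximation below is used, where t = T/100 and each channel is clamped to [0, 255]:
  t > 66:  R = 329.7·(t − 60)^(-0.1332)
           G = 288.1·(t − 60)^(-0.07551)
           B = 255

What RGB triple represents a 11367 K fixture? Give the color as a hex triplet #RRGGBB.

#C2D5FF

t = 11367/100 = 113.67; the t > 66 branch applies.
R = 329.7·(113.67 − 60)^(-0.1332) = 329.7·53.67^(-0.1332) = 329.7·0.58830 = 193.963.
G = 288.1·(113.67 − 60)^(-0.07551) = 288.1·53.67^(-0.07551) = 288.1·0.74027 = 213.271.
B = 255 by definition for t > 66.
Rounded: (194, 213, 255).
In hex: #C2D5FF.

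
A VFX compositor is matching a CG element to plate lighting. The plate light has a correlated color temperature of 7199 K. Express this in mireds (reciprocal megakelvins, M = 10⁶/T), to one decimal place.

138.9 mireds

M = 10⁶ / 7199 = 138.908 → 138.9 mireds.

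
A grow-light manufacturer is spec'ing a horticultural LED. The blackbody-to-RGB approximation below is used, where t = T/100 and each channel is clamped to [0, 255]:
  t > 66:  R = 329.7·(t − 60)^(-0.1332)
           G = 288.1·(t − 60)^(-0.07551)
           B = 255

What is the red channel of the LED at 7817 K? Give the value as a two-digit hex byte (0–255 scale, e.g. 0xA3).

t = 7817/100 = 78.17; the t > 66 branch applies.
R = 329.7·(78.17 − 60)^(-0.1332) = 329.7·18.17^(-0.1332) = 329.7·0.67960 = 224.064.
Rounded: 224; in hex, 0xE0.

0xE0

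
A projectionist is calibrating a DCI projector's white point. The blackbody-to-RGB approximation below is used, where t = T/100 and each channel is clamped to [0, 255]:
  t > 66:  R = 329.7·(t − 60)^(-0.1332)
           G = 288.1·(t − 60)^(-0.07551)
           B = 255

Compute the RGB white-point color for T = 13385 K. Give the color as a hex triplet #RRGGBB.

t = 13385/100 = 133.85; the t > 66 branch applies.
R = 329.7·(133.85 − 60)^(-0.1332) = 329.7·73.85^(-0.1332) = 329.7·0.56381 = 185.889.
G = 288.1·(133.85 − 60)^(-0.07551) = 288.1·73.85^(-0.07551) = 288.1·0.72264 = 208.192.
B = 255 by definition for t > 66.
Rounded: (186, 208, 255).
In hex: #BAD0FF.

#BAD0FF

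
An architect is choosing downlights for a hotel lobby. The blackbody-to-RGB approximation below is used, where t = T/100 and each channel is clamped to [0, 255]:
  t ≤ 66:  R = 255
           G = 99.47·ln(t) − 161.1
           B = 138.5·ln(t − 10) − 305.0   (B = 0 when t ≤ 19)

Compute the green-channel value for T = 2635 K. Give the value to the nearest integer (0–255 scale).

164

t = 2635/100 = 26.35; the t ≤ 66 branch applies.
G = 99.47·ln 26.35 − 161.1 = 99.47·3.2715 − 161.1 = 164.313.
Rounded: 164.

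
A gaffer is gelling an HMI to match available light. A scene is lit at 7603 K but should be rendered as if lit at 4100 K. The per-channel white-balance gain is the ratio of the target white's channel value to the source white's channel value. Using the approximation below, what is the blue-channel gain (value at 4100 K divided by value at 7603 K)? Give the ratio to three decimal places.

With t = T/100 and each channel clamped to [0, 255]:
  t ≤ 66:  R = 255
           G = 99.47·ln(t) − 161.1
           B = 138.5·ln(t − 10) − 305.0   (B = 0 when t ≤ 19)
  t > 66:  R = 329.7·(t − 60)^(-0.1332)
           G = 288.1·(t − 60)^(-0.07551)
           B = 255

0.669

At 7603 K (t = 76.03):
  B = 255 by definition for t > 66.
At 4100 K (t = 41):
  B = 138.5·ln(41 − 10) − 305.0 = 138.5·ln 31 − 305.0 = 138.5·3.4340 − 305.0 = 170.607.
Gain = 170.607 / 255.000 = 0.6690 → 0.669.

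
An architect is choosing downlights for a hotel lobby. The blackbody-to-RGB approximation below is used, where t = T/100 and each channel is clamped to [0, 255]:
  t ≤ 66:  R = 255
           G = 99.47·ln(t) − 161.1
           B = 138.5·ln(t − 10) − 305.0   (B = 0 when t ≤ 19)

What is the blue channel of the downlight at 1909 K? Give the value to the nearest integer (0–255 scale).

t = 1909/100 = 19.09; the t ≤ 66 branch applies.
B = 138.5·ln(19.09 − 10) − 305.0 = 138.5·ln 9.09 − 305.0 = 138.5·2.2072 − 305.0 = 0.694.
Rounded: 1.

1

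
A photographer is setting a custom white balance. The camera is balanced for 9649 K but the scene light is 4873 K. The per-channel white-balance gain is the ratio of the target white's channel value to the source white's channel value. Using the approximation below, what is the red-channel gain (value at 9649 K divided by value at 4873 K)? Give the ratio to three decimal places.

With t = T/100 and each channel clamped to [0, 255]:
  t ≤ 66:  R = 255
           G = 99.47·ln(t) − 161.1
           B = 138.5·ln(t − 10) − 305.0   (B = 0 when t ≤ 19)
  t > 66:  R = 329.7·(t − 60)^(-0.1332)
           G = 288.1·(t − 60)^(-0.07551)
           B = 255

At 4873 K (t = 48.73):
  R = 255 by definition for t ≤ 66.
At 9649 K (t = 96.49):
  R = 329.7·(96.49 − 60)^(-0.1332) = 329.7·36.49^(-0.1332) = 329.7·0.61932 = 204.191.
Gain = 204.191 / 255.000 = 0.8008 → 0.801.

0.801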